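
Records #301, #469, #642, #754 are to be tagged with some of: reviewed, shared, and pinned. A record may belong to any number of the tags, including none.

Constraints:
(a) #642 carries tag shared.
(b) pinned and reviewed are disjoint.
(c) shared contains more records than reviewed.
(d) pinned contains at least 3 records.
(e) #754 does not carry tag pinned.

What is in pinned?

pinned = {#301, #469, #642}

From (a): #642 ∈ shared.
From (e): #754 ∉ pinned.
(d): only 3 candidates remain for pinned, so all are in.
(b) (disjoint): #301 ∉ reviewed.
(b) (disjoint): #469 ∉ reviewed.
(b) (disjoint): #642 ∉ reviewed.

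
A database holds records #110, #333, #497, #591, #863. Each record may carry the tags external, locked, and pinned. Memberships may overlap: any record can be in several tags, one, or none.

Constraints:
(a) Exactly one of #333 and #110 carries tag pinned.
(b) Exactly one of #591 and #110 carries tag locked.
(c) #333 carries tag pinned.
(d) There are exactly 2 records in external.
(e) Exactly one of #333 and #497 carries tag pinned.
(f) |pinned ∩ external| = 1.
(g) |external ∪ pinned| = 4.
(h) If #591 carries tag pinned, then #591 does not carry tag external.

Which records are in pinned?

pinned = {#333, #591, #863}

From (c): #333 ∈ pinned.
(a) (exactly one): #110 ∉ pinned.
(e) (exactly one): #497 ∉ pinned.
Suppose #591 ∉ pinned: no assignment then satisfies all the clues, so #591 ∈ pinned.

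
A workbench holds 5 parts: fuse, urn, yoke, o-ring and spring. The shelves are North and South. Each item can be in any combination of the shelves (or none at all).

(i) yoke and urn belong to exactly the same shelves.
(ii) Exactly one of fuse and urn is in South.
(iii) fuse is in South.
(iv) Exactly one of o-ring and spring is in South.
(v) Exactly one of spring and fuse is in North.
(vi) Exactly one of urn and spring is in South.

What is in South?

From (iii): fuse ∈ South.
(ii) (exactly one): urn ∉ South.
(vi) (exactly one): spring ∈ South.
(i): yoke matches urn: yoke ∉ South.
(iv) (exactly one): o-ring ∉ South.

South = {fuse, spring}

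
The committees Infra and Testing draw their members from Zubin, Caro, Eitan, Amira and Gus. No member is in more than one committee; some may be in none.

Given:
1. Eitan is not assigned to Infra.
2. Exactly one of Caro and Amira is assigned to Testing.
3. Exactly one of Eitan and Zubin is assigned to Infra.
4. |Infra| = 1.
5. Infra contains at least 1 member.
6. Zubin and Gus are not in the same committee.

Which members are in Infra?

From (1): Eitan ∉ Infra.
(3) (exactly one): Zubin ∈ Infra.
(4): Infra already has 1, so the rest are out.

Infra = {Zubin}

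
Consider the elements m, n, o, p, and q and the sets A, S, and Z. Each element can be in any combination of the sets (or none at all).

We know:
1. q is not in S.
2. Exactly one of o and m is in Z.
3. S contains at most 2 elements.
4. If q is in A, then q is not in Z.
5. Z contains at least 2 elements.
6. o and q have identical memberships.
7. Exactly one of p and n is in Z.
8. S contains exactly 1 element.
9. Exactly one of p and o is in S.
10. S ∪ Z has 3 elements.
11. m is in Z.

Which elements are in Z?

Z = {m, n}

From (1): q ∉ S.
From (11): m ∈ Z.
(2) (exactly one): o ∉ Z.
(6): o matches q: o ∉ S.
(6): q matches o: q ∉ Z.
(9) (exactly one): p ∈ S.
(8): S already has 1, so the rest are out.
Suppose n ∉ Z: no assignment then satisfies all the clues, so n ∈ Z.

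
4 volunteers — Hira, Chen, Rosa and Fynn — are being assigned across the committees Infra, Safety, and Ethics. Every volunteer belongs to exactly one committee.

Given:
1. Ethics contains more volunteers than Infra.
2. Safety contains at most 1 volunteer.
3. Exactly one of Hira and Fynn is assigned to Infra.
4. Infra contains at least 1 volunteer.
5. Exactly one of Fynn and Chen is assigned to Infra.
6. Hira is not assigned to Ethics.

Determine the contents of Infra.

Infra = {Fynn}

From (6): Hira ∉ Ethics.
Suppose Hira ∈ Infra: no assignment then satisfies all the clues, so Hira ∉ Infra.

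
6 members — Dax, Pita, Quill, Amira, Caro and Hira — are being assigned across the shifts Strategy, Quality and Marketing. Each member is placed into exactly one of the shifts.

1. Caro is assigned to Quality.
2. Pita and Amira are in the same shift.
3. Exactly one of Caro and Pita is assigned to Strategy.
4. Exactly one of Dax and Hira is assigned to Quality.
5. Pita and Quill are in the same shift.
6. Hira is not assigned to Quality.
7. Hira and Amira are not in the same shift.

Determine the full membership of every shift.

Strategy = {Amira, Pita, Quill}; Quality = {Caro, Dax}; Marketing = {Hira}

From (1): Caro ∈ Quality.
From (6): Hira ∉ Quality.
(3) (exactly one): Pita ∈ Strategy.
(4) (exactly one): Dax ∈ Quality.
(5): Quill matches Pita: Quill ∈ Strategy.
(2): Amira matches Pita: Amira ∈ Strategy.
(7): Hira ∉ Strategy.
Only one shift left: Hira ∈ Marketing.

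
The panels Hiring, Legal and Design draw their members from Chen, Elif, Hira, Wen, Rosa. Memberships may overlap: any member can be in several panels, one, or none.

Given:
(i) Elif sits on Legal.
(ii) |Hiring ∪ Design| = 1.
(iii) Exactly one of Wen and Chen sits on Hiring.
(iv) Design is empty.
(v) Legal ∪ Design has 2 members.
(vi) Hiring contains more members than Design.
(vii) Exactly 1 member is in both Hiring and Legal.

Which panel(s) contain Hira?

From (i): Elif ∈ Legal.
(iv): Design already has 0, so the rest are out.
Suppose Hira ∈ Hiring: no assignment then satisfies all the clues, so Hira ∉ Hiring.

Hira: none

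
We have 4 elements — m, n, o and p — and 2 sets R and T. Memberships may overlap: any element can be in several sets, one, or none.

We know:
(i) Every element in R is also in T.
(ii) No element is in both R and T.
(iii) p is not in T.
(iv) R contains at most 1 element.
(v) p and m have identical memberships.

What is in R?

R = {}

From (iii): p ∉ T.
(i) contrapositive: p ∉ R.
(v): m matches p: m ∉ R.
(v): m matches p: m ∉ T.
Suppose n ∈ R: no assignment then satisfies all the clues, so n ∉ R.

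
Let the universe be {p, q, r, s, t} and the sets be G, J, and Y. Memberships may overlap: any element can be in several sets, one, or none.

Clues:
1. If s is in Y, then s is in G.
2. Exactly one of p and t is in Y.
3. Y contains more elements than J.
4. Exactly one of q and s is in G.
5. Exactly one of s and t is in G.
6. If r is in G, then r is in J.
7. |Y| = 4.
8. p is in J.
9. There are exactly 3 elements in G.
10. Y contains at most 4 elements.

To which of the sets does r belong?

From (8): p ∈ J.
Suppose r ∉ G: no assignment then satisfies all the clues, so r ∈ G.

r: G, J, Y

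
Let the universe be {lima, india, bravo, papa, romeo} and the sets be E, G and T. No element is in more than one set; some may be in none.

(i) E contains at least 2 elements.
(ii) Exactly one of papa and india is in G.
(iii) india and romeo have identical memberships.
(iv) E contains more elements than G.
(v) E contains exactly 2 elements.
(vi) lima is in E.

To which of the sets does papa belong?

papa: G

From (vi): lima ∈ E.
Suppose papa ∈ E: no assignment then satisfies all the clues, so papa ∉ E.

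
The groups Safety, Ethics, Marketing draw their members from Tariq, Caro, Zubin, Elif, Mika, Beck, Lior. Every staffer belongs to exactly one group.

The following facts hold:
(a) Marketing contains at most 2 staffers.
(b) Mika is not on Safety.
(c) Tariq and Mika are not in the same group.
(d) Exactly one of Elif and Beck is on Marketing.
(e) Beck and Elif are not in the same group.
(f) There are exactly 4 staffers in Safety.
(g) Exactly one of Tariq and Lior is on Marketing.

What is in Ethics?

From (b): Mika ∉ Safety.
Suppose Tariq ∈ Ethics: no assignment then satisfies all the clues, so Tariq ∉ Ethics.

Ethics = {Mika}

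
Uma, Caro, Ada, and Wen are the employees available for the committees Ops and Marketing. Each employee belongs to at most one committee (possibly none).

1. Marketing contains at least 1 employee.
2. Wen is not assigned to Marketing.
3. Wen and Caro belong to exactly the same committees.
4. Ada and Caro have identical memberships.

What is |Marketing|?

1

From (2): Wen ∉ Marketing.
(3): Caro matches Wen: Caro ∉ Marketing.
(4): Ada matches Caro: Ada ∉ Marketing.
(1): only 1 candidates remain for Marketing, so all are in.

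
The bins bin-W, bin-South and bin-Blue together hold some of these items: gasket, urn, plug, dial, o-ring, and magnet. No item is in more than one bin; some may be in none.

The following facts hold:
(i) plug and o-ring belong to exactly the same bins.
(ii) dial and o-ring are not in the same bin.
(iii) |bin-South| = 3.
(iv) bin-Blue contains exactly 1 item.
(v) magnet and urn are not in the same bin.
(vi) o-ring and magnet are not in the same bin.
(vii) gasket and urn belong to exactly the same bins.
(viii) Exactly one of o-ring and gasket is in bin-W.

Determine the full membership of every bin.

bin-W = {o-ring, plug}; bin-South = {dial, gasket, urn}; bin-Blue = {magnet}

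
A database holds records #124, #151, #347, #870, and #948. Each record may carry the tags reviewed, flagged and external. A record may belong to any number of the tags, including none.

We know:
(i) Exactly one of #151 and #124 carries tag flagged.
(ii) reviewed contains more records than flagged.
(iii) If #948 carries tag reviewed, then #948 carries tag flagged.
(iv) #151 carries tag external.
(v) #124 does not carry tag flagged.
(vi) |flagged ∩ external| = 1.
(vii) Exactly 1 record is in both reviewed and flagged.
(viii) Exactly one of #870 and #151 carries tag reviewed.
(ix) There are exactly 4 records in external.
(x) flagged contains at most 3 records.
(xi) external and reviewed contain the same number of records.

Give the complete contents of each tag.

reviewed = {#124, #347, #870, #948}; flagged = {#151, #948}; external = {#124, #151, #347, #870}

From (iv): #151 ∈ external.
From (v): #124 ∉ flagged.
(i) (exactly one): #151 ∈ flagged.
Suppose #124 ∉ reviewed: no assignment then satisfies all the clues, so #124 ∈ reviewed.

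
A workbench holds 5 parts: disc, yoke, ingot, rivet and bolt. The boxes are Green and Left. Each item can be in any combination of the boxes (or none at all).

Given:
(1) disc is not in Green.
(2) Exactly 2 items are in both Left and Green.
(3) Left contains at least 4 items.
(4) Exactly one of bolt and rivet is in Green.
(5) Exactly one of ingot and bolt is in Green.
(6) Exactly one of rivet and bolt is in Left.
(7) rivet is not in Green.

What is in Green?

Green = {bolt, yoke}

From (1): disc ∉ Green.
From (7): rivet ∉ Green.
(4) (exactly one): bolt ∈ Green.
(5) (exactly one): ingot ∉ Green.
Suppose yoke ∉ Green: no assignment then satisfies all the clues, so yoke ∈ Green.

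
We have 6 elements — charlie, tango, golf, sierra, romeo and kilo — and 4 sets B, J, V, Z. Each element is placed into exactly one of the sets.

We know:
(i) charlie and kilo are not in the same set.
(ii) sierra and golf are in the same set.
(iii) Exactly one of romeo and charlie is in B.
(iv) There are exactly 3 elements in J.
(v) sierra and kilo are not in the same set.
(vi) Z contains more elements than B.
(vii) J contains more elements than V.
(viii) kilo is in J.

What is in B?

B = {charlie}

From (viii): kilo ∈ J.
(i): charlie ∉ J.
(v): sierra ∉ J.
(ii): golf matches sierra: golf ∉ J.
(iv): only 3 candidates remain for J, so all are in.
(iii) (exactly one): charlie ∈ B.
Suppose golf ∈ B: no assignment then satisfies all the clues, so golf ∉ B.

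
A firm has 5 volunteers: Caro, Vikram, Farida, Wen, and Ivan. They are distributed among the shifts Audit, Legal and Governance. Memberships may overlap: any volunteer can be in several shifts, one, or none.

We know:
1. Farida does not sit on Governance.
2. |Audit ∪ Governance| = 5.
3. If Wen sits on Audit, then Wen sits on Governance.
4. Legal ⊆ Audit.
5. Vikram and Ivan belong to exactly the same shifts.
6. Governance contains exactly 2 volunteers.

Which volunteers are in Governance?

Governance = {Caro, Wen}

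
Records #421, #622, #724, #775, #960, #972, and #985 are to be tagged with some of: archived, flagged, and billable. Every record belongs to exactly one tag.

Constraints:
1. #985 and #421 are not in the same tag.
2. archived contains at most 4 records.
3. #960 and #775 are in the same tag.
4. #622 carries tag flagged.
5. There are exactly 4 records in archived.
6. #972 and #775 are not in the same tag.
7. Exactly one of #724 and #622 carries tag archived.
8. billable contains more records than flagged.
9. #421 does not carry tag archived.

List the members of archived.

archived = {#724, #775, #960, #985}

From (4): #622 ∈ flagged.
From (9): #421 ∉ archived.
(7) (exactly one): #724 ∈ archived.
Suppose #775 ∉ archived: no assignment then satisfies all the clues, so #775 ∈ archived.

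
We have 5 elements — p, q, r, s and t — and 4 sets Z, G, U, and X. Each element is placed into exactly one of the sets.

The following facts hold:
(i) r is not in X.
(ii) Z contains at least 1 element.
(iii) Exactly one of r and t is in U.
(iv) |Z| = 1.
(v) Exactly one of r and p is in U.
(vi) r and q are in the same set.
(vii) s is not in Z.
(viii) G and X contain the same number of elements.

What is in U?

From (i): r ∉ X.
From (vii): s ∉ Z.
(vi): q matches r: q ∉ X.
Suppose p ∈ U: no assignment then satisfies all the clues, so p ∉ U.

U = {q, r}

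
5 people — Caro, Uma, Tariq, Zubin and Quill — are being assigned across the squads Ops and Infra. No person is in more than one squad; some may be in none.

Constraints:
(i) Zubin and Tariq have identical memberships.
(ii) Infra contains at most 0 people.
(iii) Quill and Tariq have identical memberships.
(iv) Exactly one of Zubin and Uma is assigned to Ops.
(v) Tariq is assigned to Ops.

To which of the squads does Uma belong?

From (v): Tariq ∈ Ops.
(i): Zubin matches Tariq: Zubin ∈ Ops.
(ii): Infra already has 0, so the rest are out.
(iii): Quill matches Tariq: Quill ∈ Ops.
(iv) (exactly one): Uma ∉ Ops.

Uma: none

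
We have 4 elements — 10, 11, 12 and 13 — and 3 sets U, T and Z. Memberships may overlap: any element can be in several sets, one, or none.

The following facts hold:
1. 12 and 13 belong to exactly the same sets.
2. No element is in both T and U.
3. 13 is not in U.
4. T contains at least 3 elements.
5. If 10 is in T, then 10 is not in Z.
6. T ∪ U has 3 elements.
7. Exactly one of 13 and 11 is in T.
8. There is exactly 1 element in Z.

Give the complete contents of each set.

U = {}; T = {10, 12, 13}; Z = {11}

From (3): 13 ∉ U.
(1): 12 matches 13: 12 ∉ U.
Suppose 10 ∈ U: no assignment then satisfies all the clues, so 10 ∉ U.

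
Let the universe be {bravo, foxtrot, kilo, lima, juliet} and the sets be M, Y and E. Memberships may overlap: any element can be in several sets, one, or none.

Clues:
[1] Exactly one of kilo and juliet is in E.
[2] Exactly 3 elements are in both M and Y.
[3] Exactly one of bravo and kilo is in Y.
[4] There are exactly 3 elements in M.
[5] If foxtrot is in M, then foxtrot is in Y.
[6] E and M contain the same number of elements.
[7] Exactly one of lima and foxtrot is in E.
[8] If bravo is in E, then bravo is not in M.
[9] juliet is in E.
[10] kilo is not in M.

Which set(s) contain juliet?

juliet: E, M, Y

From (9): juliet ∈ E.
From (10): kilo ∉ M.
(1) (exactly one): kilo ∉ E.
Suppose juliet ∉ M: no assignment then satisfies all the clues, so juliet ∈ M.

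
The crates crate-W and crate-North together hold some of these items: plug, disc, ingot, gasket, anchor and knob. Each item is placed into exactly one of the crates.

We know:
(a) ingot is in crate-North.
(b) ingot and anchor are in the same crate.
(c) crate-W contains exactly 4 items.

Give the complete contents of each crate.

crate-W = {disc, gasket, knob, plug}; crate-North = {anchor, ingot}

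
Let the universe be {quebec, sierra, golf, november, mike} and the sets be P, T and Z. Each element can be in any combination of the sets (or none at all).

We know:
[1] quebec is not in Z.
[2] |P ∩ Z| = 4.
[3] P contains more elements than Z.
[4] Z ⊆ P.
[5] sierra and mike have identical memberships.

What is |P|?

5

From (1): quebec ∉ Z.
Suppose quebec ∉ P: no assignment then satisfies all the clues, so quebec ∈ P.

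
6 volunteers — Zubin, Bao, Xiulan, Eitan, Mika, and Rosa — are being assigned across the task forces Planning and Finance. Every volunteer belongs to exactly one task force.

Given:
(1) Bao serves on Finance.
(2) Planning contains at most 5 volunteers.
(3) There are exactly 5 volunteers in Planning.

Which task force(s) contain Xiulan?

Xiulan: Planning

From (1): Bao ∈ Finance.
(3): only 5 candidates remain for Planning, so all are in.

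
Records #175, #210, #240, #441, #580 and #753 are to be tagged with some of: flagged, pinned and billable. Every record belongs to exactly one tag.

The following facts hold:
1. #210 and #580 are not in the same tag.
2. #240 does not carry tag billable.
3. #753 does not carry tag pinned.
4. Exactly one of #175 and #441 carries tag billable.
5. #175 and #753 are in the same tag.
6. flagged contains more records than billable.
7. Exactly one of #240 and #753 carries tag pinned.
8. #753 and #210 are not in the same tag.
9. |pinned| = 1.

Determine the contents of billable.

billable = {#210, #441}

From (2): #240 ∉ billable.
From (3): #753 ∉ pinned.
(5): #175 matches #753: #175 ∉ pinned.
(7) (exactly one): #240 ∈ pinned.
(9): pinned already has 1, so the rest are out.
Suppose #175 ∈ billable: no assignment then satisfies all the clues, so #175 ∉ billable.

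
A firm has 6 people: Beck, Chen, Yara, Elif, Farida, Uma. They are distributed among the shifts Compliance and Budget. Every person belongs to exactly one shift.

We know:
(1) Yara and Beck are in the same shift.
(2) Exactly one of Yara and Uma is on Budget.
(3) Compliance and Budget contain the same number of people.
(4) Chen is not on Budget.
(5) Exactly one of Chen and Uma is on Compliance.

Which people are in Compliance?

Compliance = {Beck, Chen, Yara}

From (4): Chen ∉ Budget.
Only one shift left: Chen ∈ Compliance.
(5) (exactly one): Uma ∉ Compliance.
Only one shift left: Uma ∈ Budget.
(2) (exactly one): Yara ∉ Budget.
Only one shift left: Yara ∈ Compliance.
(1): Beck matches Yara: Beck ∈ Compliance.
Suppose Elif ∈ Compliance: no assignment then satisfies all the clues, so Elif ∉ Compliance.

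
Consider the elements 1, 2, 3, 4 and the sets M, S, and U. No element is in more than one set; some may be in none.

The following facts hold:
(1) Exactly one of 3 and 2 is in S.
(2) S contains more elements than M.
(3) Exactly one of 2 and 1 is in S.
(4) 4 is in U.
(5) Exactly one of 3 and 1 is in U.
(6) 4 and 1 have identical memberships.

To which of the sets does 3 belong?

3: none

From (4): 4 ∈ U.
(6): 1 matches 4: 1 ∉ M.
(6): 1 matches 4: 1 ∉ S.
(6): 1 matches 4: 1 ∈ U.
(3) (exactly one): 2 ∈ S.
(5) (exactly one): 3 ∉ U.
(1) (exactly one): 3 ∉ S.
Suppose 3 ∈ M: no assignment then satisfies all the clues, so 3 ∉ M.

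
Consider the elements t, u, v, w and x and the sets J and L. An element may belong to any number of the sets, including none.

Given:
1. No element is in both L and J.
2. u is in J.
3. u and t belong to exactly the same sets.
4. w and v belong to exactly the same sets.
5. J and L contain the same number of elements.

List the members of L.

L = {v, w}

From (2): u ∈ J.
(1) (disjoint): u ∉ L.
(3): t matches u: t ∈ J.
(3): t matches u: t ∉ L.
Suppose v ∉ L: no assignment then satisfies all the clues, so v ∈ L.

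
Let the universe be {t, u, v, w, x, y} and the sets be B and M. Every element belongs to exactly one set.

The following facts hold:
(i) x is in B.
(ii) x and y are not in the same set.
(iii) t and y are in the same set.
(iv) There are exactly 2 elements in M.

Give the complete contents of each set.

From (i): x ∈ B.
(ii): y ∉ B.
(iii): t matches y: t ∉ B.
Only one set left: t ∈ M.
Only one set left: y ∈ M.
(iv): M already has 2, so the rest are out.
Only one set left: u ∈ B.
Only one set left: v ∈ B.
Only one set left: w ∈ B.

B = {u, v, w, x}; M = {t, y}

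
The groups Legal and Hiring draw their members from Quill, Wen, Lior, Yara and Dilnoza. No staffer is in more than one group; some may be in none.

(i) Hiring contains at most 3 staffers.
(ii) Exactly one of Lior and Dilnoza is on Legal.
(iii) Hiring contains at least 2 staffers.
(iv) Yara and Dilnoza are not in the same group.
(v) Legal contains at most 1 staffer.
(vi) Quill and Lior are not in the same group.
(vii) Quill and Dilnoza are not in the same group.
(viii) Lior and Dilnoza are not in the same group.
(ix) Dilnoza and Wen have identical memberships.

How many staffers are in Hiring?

2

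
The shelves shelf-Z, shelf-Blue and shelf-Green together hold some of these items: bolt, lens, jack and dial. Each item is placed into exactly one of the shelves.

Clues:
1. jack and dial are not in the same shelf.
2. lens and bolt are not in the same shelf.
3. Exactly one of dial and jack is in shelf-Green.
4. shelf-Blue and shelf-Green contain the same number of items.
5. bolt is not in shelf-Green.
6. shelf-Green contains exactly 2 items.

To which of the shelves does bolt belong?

bolt: shelf-Blue

From (5): bolt ∉ shelf-Green.
Suppose bolt ∈ shelf-Z: no assignment then satisfies all the clues, so bolt ∉ shelf-Z.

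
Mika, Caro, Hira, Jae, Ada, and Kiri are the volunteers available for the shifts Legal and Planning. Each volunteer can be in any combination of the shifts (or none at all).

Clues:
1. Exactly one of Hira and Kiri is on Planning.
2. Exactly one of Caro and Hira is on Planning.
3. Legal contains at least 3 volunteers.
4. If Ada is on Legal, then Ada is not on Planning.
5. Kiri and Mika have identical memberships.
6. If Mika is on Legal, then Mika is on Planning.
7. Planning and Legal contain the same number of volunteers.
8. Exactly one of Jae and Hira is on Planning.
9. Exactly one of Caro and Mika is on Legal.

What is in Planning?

Planning = {Caro, Jae, Kiri, Mika}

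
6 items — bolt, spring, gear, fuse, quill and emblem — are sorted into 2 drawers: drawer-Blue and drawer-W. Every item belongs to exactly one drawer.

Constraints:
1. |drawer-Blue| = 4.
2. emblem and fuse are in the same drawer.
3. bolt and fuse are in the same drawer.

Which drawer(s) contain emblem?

emblem: drawer-Blue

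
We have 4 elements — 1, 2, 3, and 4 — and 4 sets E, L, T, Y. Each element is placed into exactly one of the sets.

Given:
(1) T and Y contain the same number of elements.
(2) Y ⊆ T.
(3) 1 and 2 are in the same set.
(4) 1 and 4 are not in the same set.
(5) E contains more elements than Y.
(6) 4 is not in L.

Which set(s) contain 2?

From (6): 4 ∉ L.
Suppose 2 ∈ E: no assignment then satisfies all the clues, so 2 ∉ E.

2: L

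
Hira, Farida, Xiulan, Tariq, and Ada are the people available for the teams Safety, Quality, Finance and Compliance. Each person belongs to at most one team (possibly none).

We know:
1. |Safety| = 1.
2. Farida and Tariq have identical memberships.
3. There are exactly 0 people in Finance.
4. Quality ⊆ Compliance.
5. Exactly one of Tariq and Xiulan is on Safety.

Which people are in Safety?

Safety = {Xiulan}

(3): Finance already has 0, so the rest are out.
Suppose Hira ∈ Safety: no assignment then satisfies all the clues, so Hira ∉ Safety.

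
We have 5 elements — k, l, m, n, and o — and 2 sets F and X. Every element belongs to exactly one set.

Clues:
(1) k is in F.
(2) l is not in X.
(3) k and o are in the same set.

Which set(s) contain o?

o: F

From (1): k ∈ F.
From (2): l ∉ X.
(3): o matches k: o ∈ F.
Only one set left: l ∈ F.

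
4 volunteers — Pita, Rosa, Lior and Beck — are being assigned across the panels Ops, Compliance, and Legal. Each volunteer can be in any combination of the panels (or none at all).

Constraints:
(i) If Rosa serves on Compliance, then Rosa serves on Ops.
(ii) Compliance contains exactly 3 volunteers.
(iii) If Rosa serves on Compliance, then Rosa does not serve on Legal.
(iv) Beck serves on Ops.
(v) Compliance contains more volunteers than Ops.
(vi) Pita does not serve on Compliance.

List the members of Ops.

Ops = {Beck, Rosa}

From (iv): Beck ∈ Ops.
From (vi): Pita ∉ Compliance.
(ii): only 3 candidates remain for Compliance, so all are in.
(iii): Rosa ∉ Legal.
(i): Rosa ∈ Ops.
Suppose Pita ∈ Ops: no assignment then satisfies all the clues, so Pita ∉ Ops.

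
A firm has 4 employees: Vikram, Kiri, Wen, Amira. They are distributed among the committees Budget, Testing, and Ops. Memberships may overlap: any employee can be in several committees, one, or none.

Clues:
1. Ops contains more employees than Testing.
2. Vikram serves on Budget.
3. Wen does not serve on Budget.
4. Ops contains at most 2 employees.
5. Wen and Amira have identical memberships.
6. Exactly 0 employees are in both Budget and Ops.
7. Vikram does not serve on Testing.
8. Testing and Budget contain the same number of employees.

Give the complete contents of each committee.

Budget = {Vikram}; Testing = {Kiri}; Ops = {Amira, Wen}

From (2): Vikram ∈ Budget.
From (3): Wen ∉ Budget.
From (7): Vikram ∉ Testing.
(5): Amira matches Wen: Amira ∉ Budget.
Suppose Vikram ∈ Ops: no assignment then satisfies all the clues, so Vikram ∉ Ops.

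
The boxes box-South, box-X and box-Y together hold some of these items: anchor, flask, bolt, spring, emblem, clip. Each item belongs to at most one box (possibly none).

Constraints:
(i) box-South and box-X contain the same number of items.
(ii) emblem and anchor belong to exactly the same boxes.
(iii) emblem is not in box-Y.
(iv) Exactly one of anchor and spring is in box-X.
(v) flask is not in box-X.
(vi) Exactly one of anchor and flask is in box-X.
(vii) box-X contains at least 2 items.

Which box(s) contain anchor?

anchor: box-X

From (iii): emblem ∉ box-Y.
From (v): flask ∉ box-X.
(ii): anchor matches emblem: anchor ∉ box-Y.
(vi) (exactly one): anchor ∈ box-X.
(ii): emblem matches anchor: emblem ∉ box-South.
(ii): emblem matches anchor: emblem ∈ box-X.
(iv) (exactly one): spring ∉ box-X.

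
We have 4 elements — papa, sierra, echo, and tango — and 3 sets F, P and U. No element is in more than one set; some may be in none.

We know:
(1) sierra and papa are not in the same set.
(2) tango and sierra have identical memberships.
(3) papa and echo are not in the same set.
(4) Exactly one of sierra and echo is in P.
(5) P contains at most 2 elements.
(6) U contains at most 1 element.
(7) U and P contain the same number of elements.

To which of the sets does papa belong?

papa: U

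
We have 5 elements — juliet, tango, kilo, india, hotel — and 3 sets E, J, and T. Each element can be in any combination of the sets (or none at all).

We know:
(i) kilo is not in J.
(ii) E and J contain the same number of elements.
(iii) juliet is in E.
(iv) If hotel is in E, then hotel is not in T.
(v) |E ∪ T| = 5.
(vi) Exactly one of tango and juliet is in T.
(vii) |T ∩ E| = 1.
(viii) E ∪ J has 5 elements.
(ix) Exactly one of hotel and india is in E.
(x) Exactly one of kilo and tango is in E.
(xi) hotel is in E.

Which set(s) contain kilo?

From (i): kilo ∉ J.
From (iii): juliet ∈ E.
From (xi): hotel ∈ E.
(iv): hotel ∉ T.
(ix) (exactly one): india ∉ E.
Suppose kilo ∉ E: no assignment then satisfies all the clues, so kilo ∈ E.

kilo: E, T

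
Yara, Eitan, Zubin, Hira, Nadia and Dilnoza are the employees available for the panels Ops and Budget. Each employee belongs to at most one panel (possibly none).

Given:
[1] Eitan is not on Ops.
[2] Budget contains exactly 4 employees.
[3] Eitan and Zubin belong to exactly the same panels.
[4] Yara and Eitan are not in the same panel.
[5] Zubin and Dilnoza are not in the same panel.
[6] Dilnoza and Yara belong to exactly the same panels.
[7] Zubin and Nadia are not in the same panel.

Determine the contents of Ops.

From (1): Eitan ∉ Ops.
(3): Zubin matches Eitan: Zubin ∉ Ops.
Suppose Yara ∈ Ops: no assignment then satisfies all the clues, so Yara ∉ Ops.

Ops = {}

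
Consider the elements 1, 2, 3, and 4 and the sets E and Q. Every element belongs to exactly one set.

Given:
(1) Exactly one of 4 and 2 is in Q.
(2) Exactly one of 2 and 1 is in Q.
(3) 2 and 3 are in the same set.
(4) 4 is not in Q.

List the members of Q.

Q = {2, 3}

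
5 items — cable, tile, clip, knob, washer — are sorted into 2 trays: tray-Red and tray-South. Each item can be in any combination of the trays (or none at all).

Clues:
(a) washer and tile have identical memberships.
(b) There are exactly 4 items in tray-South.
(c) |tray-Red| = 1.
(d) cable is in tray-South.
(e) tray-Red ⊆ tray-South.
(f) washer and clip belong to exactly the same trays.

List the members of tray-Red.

tray-Red = {cable}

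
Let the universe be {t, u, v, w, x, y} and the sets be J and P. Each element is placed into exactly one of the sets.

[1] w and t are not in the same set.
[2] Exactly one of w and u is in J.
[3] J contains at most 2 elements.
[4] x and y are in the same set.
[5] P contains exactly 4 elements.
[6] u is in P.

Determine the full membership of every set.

J = {v, w}; P = {t, u, x, y}

From (6): u ∈ P.
(2) (exactly one): w ∈ J.
(1): t ∉ J.
Only one set left: t ∈ P.
Suppose v ∉ J: no assignment then satisfies all the clues, so v ∈ J.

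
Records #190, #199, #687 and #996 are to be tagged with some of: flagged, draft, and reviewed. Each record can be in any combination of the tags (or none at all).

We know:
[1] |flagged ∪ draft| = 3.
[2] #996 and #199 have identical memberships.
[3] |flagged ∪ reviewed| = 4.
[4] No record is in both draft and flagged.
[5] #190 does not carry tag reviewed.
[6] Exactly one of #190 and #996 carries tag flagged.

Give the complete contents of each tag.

From (5): #190 ∉ reviewed.
Suppose #190 ∉ flagged: no assignment then satisfies all the clues, so #190 ∈ flagged.

flagged = {#190}; draft = {#199, #996}; reviewed = {#199, #687, #996}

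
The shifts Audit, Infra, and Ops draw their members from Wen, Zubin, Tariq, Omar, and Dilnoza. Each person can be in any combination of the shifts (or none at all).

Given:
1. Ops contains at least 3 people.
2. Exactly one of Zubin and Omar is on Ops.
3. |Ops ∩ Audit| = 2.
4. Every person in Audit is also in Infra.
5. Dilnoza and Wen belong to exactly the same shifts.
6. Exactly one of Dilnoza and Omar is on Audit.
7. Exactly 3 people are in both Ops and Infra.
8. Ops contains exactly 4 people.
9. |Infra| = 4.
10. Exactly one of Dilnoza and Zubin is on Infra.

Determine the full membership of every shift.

Audit = {Dilnoza, Wen}; Infra = {Dilnoza, Omar, Tariq, Wen}; Ops = {Dilnoza, Tariq, Wen, Zubin}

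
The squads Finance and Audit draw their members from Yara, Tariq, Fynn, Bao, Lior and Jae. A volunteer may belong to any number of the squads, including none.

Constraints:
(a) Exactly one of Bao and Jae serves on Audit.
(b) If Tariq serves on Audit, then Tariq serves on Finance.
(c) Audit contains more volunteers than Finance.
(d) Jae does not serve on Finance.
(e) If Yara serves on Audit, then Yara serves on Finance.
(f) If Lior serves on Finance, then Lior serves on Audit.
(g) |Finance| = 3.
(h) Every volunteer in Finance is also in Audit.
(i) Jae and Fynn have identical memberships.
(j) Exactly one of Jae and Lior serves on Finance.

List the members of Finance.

Finance = {Lior, Tariq, Yara}

From (d): Jae ∉ Finance.
(i): Fynn matches Jae: Fynn ∉ Finance.
(j) (exactly one): Lior ∈ Finance.
(f): Lior ∈ Audit.
Suppose Yara ∉ Finance: no assignment then satisfies all the clues, so Yara ∈ Finance.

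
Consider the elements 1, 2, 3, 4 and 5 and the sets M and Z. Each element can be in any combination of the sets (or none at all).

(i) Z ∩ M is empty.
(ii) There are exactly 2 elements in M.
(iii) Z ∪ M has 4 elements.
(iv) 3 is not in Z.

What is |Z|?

2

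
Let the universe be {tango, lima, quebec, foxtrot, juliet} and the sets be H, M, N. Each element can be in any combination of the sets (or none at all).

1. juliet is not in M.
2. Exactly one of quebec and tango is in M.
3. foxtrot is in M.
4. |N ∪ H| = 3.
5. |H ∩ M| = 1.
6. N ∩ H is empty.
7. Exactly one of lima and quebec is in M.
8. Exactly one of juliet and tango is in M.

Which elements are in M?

From (1): juliet ∉ M.
From (3): foxtrot ∈ M.
(8) (exactly one): tango ∈ M.
(2) (exactly one): quebec ∉ M.
(7) (exactly one): lima ∈ M.

M = {foxtrot, lima, tango}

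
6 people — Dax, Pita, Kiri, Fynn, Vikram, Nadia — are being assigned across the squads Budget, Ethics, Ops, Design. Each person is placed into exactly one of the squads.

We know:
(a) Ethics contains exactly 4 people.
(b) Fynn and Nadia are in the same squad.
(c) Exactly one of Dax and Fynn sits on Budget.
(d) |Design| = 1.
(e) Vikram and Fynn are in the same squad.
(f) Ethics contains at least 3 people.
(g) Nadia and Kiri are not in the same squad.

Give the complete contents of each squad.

Budget = {Dax}; Ethics = {Fynn, Nadia, Pita, Vikram}; Ops = {}; Design = {Kiri}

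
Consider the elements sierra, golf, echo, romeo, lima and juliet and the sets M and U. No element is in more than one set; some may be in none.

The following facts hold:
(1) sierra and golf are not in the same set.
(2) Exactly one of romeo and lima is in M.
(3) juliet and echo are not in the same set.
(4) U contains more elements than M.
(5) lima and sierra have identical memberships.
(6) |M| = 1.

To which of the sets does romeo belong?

romeo: M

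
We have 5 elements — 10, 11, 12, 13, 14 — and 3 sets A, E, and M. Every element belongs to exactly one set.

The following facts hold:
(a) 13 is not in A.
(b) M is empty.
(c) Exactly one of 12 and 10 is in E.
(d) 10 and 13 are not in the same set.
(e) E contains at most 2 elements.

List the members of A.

A = {10, 11, 14}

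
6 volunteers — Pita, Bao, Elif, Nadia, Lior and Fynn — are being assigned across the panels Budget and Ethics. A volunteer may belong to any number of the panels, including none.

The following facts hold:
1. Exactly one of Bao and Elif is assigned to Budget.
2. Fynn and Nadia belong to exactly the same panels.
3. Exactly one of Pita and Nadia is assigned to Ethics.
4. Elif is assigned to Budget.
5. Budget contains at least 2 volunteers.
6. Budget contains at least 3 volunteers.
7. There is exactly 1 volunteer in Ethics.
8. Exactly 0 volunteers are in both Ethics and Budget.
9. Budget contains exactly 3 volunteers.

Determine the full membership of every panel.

Budget = {Elif, Fynn, Nadia}; Ethics = {Pita}

From (4): Elif ∈ Budget.
(1) (exactly one): Bao ∉ Budget.
Suppose Pita ∈ Budget: no assignment then satisfies all the clues, so Pita ∉ Budget.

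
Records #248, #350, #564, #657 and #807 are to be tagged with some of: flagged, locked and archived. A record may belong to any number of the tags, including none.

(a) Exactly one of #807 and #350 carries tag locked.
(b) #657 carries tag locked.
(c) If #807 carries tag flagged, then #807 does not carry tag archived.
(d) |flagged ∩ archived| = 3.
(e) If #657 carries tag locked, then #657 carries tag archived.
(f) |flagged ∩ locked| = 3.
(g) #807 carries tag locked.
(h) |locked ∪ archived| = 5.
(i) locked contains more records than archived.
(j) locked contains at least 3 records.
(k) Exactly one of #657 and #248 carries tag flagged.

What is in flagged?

From (b): #657 ∈ locked.
From (g): #807 ∈ locked.
(a) (exactly one): #350 ∉ locked.
(e): #657 ∈ archived.
Suppose #248 ∈ flagged: no assignment then satisfies all the clues, so #248 ∉ flagged.

flagged = {#350, #564, #657, #807}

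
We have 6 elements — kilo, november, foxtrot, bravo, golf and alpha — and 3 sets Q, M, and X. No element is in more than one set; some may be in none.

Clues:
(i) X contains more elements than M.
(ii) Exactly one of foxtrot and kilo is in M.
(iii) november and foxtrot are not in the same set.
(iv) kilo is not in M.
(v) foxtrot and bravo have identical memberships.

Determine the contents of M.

M = {bravo, foxtrot}

From (iv): kilo ∉ M.
(ii) (exactly one): foxtrot ∈ M.
(iii): november ∉ M.
(v): bravo matches foxtrot: bravo ∉ Q.
(v): bravo matches foxtrot: bravo ∈ M.
Suppose golf ∈ M: no assignment then satisfies all the clues, so golf ∉ M.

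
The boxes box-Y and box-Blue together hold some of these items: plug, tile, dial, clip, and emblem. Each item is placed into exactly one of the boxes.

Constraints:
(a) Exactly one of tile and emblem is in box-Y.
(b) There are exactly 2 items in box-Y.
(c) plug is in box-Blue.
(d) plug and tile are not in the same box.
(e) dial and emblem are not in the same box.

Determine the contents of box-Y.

box-Y = {dial, tile}

From (c): plug ∈ box-Blue.
(d): tile ∉ box-Blue.
Only one box left: tile ∈ box-Y.
(a) (exactly one): emblem ∉ box-Y.
Only one box left: emblem ∈ box-Blue.
(e): dial ∉ box-Blue.
Only one box left: dial ∈ box-Y.
(b): box-Y already has 2, so the rest are out.
Only one box left: clip ∈ box-Blue.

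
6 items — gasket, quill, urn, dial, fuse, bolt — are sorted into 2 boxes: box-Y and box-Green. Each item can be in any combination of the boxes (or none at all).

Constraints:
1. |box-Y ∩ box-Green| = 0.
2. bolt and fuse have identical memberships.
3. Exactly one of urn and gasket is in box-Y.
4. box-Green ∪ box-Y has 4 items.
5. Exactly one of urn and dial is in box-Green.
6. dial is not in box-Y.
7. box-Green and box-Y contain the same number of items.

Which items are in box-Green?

box-Green = {dial, gasket}

From (6): dial ∉ box-Y.
Suppose gasket ∉ box-Green: no assignment then satisfies all the clues, so gasket ∈ box-Green.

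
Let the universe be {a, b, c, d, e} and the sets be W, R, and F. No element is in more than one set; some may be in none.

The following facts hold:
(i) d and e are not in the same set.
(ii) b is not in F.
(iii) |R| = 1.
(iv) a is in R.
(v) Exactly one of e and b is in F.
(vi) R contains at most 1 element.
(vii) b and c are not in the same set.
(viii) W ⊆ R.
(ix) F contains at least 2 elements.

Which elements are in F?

From (ii): b ∉ F.
From (iv): a ∈ R.
(iii): R already has 1, so the rest are out.
(v) (exactly one): e ∈ F.
(viii) contrapositive: b ∉ W.
(viii) contrapositive: c ∉ W.
(viii) contrapositive: d ∉ W.
(i): d ∉ F.
(ix): only 2 candidates remain for F, so all are in.

F = {c, e}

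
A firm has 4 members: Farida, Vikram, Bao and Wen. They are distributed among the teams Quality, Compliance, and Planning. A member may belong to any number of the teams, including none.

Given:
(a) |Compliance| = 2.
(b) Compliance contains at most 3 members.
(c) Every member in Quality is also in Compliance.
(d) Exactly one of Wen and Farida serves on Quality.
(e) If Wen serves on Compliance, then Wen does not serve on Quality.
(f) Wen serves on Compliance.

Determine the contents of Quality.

Quality = {Farida}

From (f): Wen ∈ Compliance.
(e): Wen ∉ Quality.
(d) (exactly one): Farida ∈ Quality.
(c) with Farida ∈ Quality: Farida ∈ Compliance.
(a): Compliance already has 2, so the rest are out.
(c) contrapositive: Vikram ∉ Quality.
(c) contrapositive: Bao ∉ Quality.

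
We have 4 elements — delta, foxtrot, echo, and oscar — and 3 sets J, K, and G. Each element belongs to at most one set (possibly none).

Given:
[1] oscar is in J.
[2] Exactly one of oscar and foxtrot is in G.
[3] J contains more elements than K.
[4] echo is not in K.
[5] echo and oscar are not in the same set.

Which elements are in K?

K = {}

From (1): oscar ∈ J.
From (4): echo ∉ K.
(2) (exactly one): foxtrot ∈ G.
(5): echo ∉ J.
Suppose delta ∈ K: no assignment then satisfies all the clues, so delta ∉ K.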